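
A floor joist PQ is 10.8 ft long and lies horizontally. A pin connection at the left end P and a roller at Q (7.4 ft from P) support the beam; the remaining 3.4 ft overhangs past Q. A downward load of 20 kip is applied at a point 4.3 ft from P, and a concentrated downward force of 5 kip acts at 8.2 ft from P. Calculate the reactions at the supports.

Taking moments about P: Q_y·7.4 − 20·4.3 − 5·8.2 = 0 → Q_y = 127/7.4 = 17.1622 ≈ 17.16 kip.
ΣF_y = 0: P_y + 17.1622 − 20 − 5 = 0 → P_y = 7.838 kip.
ΣF_x = 0: no horizontal applied forces, so P_x = 0.

P_x = 0, P_y = 7.838 kip, Q_y = 17.16 kip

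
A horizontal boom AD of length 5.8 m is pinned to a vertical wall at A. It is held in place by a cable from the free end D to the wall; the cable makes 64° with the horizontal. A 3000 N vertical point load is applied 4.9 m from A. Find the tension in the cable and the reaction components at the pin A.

ΣM about A: T·sin64°·5.8 − 3000·4.9 = 0 → T = 14700/(5.8·0.898794) = 2819.87 ≈ 2820 N.
ΣF_x = 0: A_x − T·cos64° = 0 → A_x = 2819.87 × 0.438371 = 1236 N.
ΣF_y = 0: A_y + T·sin64° − 3000 = 0 → A_y = 3000 − 2819.87 × 0.898794 = 465.5 N.

T = 2820 N, A_x = 1236 N, A_y = 465.5 N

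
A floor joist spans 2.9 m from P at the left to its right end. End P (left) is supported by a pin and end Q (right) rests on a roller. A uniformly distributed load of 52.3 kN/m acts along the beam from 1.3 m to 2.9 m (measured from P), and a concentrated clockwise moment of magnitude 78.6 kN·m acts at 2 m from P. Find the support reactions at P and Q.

Resultant of the distributed load: 52.3 × 1.6 = 83.68 kN at 2.1 m from P.
Moments about P: Q_y·2.9 − (52.3·1.6)·2.1 − 78.6 = 0 → Q_y = 254.328/2.9 = 87.6993 ≈ 87.70 kN.
ΣF_y = 0: P_y + 87.6993 − 52.3·1.6 = 0 → P_y = -4.019 kN.
ΣF_x = 0: no horizontal applied forces, so P_x = 0.

P_x = 0, P_y = -4.019 kN, Q_y = 87.70 kN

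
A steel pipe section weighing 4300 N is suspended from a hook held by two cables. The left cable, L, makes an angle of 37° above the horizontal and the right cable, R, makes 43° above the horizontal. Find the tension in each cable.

ΣF_x = 0: −T_L·cos37° + T_R·cos43° = 0 → T_R = 1.092·T_L.
ΣF_y = 0: T_L·sin37° + T_R·sin43° = 4300.
Substitute: T_L·(0.601815 + 1.092·0.681998) = 4300 → T_L = 3193.33 ≈ 3193 N.
Then T_R = 1.092 × 3193.33 = 3487 N.

T_L = 3193 N, T_R = 3487 N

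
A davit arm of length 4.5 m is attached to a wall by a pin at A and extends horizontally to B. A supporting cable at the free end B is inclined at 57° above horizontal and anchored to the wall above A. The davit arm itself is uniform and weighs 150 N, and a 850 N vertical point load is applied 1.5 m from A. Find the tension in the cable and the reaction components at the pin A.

ΣM about A: T·sin57°·4.5 − 150·2.25 − 850·1.5 = 0 → T = 1612.5/(4.5·0.838671) = 427.263 ≈ 427.3 N.
ΣF_x = 0: A_x − T·cos57° = 0 → A_x = 427.263 × 0.544639 = 232.7 N.
ΣF_y = 0: A_y + T·sin57° − 150 − 850 = 0 → A_y = 1000 − 427.263 × 0.838671 = 641.7 N.

T = 427.3 N, A_x = 232.7 N, A_y = 641.7 N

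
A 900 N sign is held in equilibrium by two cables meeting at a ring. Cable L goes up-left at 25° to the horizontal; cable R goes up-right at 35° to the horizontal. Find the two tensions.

T_L = 851.3 N, T_R = 941.9 N

ΣF_x = 0: −T_L·cos25° + T_R·cos35° = 0 → T_R = 1.1064·T_L.
ΣF_y = 0: T_L·sin25° + T_R·sin35° = 900.
Substitute: T_L·(0.422618 + 1.1064·0.573576) = 900 → T_L = 851.287 ≈ 851.3 N.
Then T_R = 1.1064 × 851.287 = 941.9 N.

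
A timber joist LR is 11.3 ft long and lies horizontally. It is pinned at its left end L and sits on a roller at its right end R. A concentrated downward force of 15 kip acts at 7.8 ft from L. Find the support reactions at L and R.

Moments about L: R_y·11.3 − 15·7.8 = 0 → R_y = 117/11.3 = 10.354 ≈ 10.35 kip.
ΣF_y = 0: L_y + 10.354 − 15 = 0 → L_y = 4.646 kip.
ΣF_x = 0: no horizontal applied forces, so L_x = 0.

L_x = 0, L_y = 4.646 kip, R_y = 10.35 kip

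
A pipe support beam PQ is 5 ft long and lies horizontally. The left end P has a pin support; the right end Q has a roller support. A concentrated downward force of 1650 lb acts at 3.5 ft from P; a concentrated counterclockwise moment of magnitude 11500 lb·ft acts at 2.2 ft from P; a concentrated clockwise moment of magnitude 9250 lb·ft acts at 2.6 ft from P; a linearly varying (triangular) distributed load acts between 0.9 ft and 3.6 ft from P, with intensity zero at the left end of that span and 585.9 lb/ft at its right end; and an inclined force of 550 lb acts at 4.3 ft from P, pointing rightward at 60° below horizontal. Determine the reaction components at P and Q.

Resultant of the triangular load: ½ × 585.9 × 2.7 = 790.965 lb, acting at 2.7 ft from P (one-third of the span from the peak).
Moments about P: Q_y·5 − 1650·3.5 + 11500 − 9250 − (½·585.9·2.7)·2.7 − 550·sin60°·4.3 = 0 → Q_y = 7708.76/5 = 1541.75 ≈ 1542 lb.
ΣF_y = 0: P_y + 1541.75 − 1650 − ½·585.9·2.7 − 550·sin60° = 0 → P_y = 1376 lb.
ΣF_x = 0: P_x + 550·cos60° = 0 → P_x = -275.0 lb.

P_x = -275.0 lb, P_y = 1376 lb, Q_y = 1542 lb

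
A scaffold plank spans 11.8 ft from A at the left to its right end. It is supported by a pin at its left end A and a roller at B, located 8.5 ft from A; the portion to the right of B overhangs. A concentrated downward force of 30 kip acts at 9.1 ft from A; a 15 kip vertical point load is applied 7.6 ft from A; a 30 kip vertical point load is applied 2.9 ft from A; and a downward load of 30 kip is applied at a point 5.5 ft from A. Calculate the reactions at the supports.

A_x = 0, A_y = 29.82 kip, B_y = 75.18 kip

Moments about A: B_y·8.5 − 30·9.1 − 15·7.6 − 30·2.9 − 30·5.5 = 0 → B_y = 639/8.5 = 75.1765 ≈ 75.18 kip.
ΣF_y = 0: A_y + 75.1765 − 30 − 15 − 30 − 30 = 0 → A_y = 29.82 kip.
ΣF_x = 0: no horizontal applied forces, so A_x = 0.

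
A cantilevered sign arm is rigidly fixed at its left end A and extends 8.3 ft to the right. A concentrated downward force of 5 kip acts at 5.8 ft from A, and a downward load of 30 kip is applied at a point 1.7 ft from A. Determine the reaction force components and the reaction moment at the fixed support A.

A_x = 0, A_y = 35.00 kip, M_A = 80.00 kip·ft

ΣF_x = 0: A_x = 0.
ΣF_y = 0: A_y − 5 − 30 = 0 → A_y = 35.00 kip.
ΣM about A: M_A − 5·5.8 − 30·1.7 = 0 → M_A = 80.00 kip·ft.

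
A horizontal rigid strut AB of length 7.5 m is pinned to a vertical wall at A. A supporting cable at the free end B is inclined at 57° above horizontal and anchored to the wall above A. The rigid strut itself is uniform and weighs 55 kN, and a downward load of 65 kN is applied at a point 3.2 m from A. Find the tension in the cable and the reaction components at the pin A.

T = 65.86 kN, A_x = 35.87 kN, A_y = 64.77 kN

ΣM about A: T·sin57°·7.5 − 55·3.75 − 65·3.2 = 0 → T = 414.25/(7.5·0.838671) = 65.8582 ≈ 65.86 kN.
ΣF_x = 0: A_x − T·cos57° = 0 → A_x = 65.8582 × 0.544639 = 35.87 kN.
ΣF_y = 0: A_y + T·sin57° − 55 − 65 = 0 → A_y = 120 − 65.8582 × 0.838671 = 64.77 kN.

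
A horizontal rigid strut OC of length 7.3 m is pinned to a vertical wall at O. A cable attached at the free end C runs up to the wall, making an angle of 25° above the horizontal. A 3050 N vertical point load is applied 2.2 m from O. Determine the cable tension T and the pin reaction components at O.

T = 2175 N, O_x = 1971 N, O_y = 2131 N

ΣM about O: T·sin25°·7.3 − 3050·2.2 = 0 → T = 6710/(7.3·0.422618) = 2174.96 ≈ 2175 N.
ΣF_x = 0: O_x − T·cos25° = 0 → O_x = 2174.96 × 0.906308 = 1971 N.
ΣF_y = 0: O_y + T·sin25° − 3050 = 0 → O_y = 3050 − 2174.96 × 0.422618 = 2131 N.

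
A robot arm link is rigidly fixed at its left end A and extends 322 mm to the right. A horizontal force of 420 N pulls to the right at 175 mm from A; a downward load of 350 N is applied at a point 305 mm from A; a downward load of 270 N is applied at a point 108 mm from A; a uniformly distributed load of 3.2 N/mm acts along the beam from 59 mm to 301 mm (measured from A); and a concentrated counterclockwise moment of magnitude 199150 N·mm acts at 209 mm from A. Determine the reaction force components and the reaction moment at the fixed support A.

Resultant of the distributed load: 3.2 × 242 = 774.4 N at 180 mm from A.
ΣF_x = 0: A_x + 420 = 0 → A_x = -420.0 N.
ΣF_y = 0: A_y − 350 − 270 − 3.2·242 = 0 → A_y = 1394 N.
ΣM about A: M_A − 350·305 − 270·108 − (3.2·242)·180 + 199150 = 0 → M_A = 76150 N·mm.

A_x = -420.0 N, A_y = 1394 N, M_A = 76150 N·mm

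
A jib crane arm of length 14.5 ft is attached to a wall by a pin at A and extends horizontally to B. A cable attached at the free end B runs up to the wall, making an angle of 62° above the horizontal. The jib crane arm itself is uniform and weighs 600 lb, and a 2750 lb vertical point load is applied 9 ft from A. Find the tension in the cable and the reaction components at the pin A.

ΣM about A: T·sin62°·14.5 − 600·7.25 − 2750·9 = 0 → T = 29100/(14.5·0.882948) = 2272.95 ≈ 2273 lb.
ΣF_x = 0: A_x − T·cos62° = 0 → A_x = 2272.95 × 0.469472 = 1067 lb.
ΣF_y = 0: A_y + T·sin62° − 600 − 2750 = 0 → A_y = 3350 − 2272.95 × 0.882948 = 1343 lb.

T = 2273 lb, A_x = 1067 lb, A_y = 1343 lb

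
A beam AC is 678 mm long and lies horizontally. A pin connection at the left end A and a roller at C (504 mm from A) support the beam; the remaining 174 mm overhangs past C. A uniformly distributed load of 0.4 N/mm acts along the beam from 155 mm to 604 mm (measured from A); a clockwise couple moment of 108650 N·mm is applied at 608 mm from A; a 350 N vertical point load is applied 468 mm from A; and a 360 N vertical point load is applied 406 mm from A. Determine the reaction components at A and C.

Resultant of the distributed load: 0.4 × 449 = 179.6 N at 379.5 mm from A.
ΣM about A: C_y·504 − (0.4·449)·379.5 − 108650 − 350·468 − 360·406 = 0 → C_y = 486768.2/504 = 965.81 ≈ 965.8 N.
ΣF_y = 0: A_y + 965.81 − 0.4·449 − 350 − 360 = 0 → A_y = -76.21 N.
ΣF_x = 0: no horizontal applied forces, so A_x = 0.

A_x = 0, A_y = -76.21 N, C_y = 965.8 N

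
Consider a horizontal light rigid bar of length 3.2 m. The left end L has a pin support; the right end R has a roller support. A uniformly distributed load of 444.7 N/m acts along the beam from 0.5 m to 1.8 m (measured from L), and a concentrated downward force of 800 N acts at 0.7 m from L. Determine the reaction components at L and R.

Resultant of the distributed load: 444.7 × 1.3 = 578.11 N at 1.15 m from L.
Moments about L: R_y·3.2 − (444.7·1.3)·1.15 − 800·0.7 = 0 → R_y = 1224.8265/3.2 = 382.758 ≈ 382.8 N.
ΣF_y = 0: L_y + 382.758 − 444.7·1.3 − 800 = 0 → L_y = 995.4 N.
ΣF_x = 0: no horizontal applied forces, so L_x = 0.

L_x = 0, L_y = 995.4 N, R_y = 382.8 N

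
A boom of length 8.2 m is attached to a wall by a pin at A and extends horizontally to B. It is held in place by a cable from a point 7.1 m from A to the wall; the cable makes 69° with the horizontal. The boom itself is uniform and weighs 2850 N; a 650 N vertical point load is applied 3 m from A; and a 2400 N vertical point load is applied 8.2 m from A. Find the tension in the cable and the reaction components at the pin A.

ΣM about A: T·sin69°·7.1 − 2850·4.1 − 650·3 − 2400·8.2 = 0 → T = 33315/(7.1·0.93358) = 5026.09 ≈ 5026 N.
ΣF_x = 0: A_x − T·cos69° = 0 → A_x = 5026.09 × 0.358368 = 1801 N.
ΣF_y = 0: A_y + T·sin69° − 2850 − 650 − 2400 = 0 → A_y = 5900 − 5026.09 × 0.93358 = 1208 N.

T = 5026 N, A_x = 1801 N, A_y = 1208 N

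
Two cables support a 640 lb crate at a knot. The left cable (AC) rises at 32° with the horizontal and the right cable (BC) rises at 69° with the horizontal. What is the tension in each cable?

T_AC = 233.6 lb, T_BC = 552.9 lb

ΣF_x = 0: −T_AC·cos32° + T_BC·cos69° = 0 → T_BC = 2.36642·T_AC.
ΣF_y = 0: T_AC·sin32° + T_BC·sin69° = 640.
Substitute: T_AC·(0.529919 + 2.36642·0.93358) = 640 → T_AC = 233.648 ≈ 233.6 lb.
Then T_BC = 2.36642 × 233.648 = 552.9 lb.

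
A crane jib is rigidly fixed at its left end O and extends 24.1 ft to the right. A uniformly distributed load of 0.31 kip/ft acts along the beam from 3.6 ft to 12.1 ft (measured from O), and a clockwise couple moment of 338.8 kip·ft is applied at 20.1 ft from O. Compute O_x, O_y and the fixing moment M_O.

Resultant of the distributed load: 0.31 × 8.5 = 2.635 kip at 7.85 ft from O.
ΣF_x = 0: O_x = 0.
ΣF_y = 0: O_y − 0.31·8.5 = 0 → O_y = 2.635 kip.
ΣM about O: M_O − (0.31·8.5)·7.85 − 338.8 = 0 → M_O = 359.5 kip·ft.

O_x = 0, O_y = 2.635 kip, M_O = 359.5 kip·ft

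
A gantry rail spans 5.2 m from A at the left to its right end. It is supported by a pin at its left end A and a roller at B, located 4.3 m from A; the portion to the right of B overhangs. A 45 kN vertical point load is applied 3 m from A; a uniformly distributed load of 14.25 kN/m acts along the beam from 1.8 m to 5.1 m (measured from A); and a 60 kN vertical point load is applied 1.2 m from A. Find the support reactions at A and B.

A_x = 0, A_y = 66.16 kN, B_y = 85.87 kN

Resultant of the distributed load: 14.25 × 3.3 = 47.025 kN at 3.45 m from A.
ΣM about A: B_y·4.3 − 45·3 − (14.25·3.3)·3.45 − 60·1.2 = 0 → B_y = 369.23625/4.3 = 85.8689 ≈ 85.87 kN.
ΣF_y = 0: A_y + 85.8689 − 45 − 14.25·3.3 − 60 = 0 → A_y = 66.16 kN.
ΣF_x = 0: no horizontal applied forces, so A_x = 0.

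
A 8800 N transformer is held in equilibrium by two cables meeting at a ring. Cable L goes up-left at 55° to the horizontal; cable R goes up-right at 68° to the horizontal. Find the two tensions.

ΣF_x = 0: −T_L·cos55° + T_R·cos68° = 0 → T_R = 1.53114·T_L.
ΣF_y = 0: T_L·sin55° + T_R·sin68° = 8800.
Substitute: T_L·(0.819152 + 1.53114·0.927184) = 8800 → T_L = 3930.68 ≈ 3931 N.
Then T_R = 1.53114 × 3930.68 = 6018 N.

T_L = 3931 N, T_R = 6018 N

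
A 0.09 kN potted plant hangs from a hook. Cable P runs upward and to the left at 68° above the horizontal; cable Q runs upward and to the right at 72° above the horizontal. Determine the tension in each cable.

ΣF_x = 0: −T_P·cos68° + T_Q·cos72° = 0 → T_Q = 1.21225·T_P.
ΣF_y = 0: T_P·sin68° + T_Q·sin72° = 0.09.
Substitute: T_P·(0.927184 + 1.21225·0.951057) = 0.09 → T_P = 0.0432671 ≈ 0.04327 kN.
Then T_Q = 1.21225 × 0.0432671 = 0.05245 kN.

T_P = 0.04327 kN, T_Q = 0.05245 kN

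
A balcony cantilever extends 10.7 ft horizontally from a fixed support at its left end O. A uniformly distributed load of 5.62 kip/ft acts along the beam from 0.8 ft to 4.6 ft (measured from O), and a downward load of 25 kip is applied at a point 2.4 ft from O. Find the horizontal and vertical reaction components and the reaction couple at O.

Resultant of the distributed load: 5.62 × 3.8 = 21.356 kip at 2.7 ft from O.
ΣF_x = 0: O_x = 0.
ΣF_y = 0: O_y − 5.62·3.8 − 25 = 0 → O_y = 46.36 kip.
ΣM about O: M_O − (5.62·3.8)·2.7 − 25·2.4 = 0 → M_O = 117.7 kip·ft.

O_x = 0, O_y = 46.36 kip, M_O = 117.7 kip·ft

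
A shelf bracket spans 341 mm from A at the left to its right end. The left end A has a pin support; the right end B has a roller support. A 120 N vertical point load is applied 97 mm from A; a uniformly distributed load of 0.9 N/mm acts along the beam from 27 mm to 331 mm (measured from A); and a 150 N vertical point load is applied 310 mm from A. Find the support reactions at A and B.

A_x = 0, A_y = 229.5 N, B_y = 314.1 N

Resultant of the distributed load: 0.9 × 304 = 273.6 N at 179 mm from A.
Moments about A: B_y·341 − 120·97 − (0.9·304)·179 − 150·310 = 0 → B_y = 107114.4/341 = 314.118 ≈ 314.1 N.
ΣF_y = 0: A_y + 314.118 − 120 − 0.9·304 − 150 = 0 → A_y = 229.5 N.
ΣF_x = 0: no horizontal applied forces, so A_x = 0.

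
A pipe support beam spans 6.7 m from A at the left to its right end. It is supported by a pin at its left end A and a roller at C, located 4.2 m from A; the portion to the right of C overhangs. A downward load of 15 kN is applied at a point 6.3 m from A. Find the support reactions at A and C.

Moments about A: C_y·4.2 − 15·6.3 = 0 → C_y = 94.5/4.2 = 22.50 kN.
ΣF_y = 0: A_y + 22.5 − 15 = 0 → A_y = -7.500 kN.
ΣF_x = 0: no horizontal applied forces, so A_x = 0.

A_x = 0, A_y = -7.500 kN, C_y = 22.50 kN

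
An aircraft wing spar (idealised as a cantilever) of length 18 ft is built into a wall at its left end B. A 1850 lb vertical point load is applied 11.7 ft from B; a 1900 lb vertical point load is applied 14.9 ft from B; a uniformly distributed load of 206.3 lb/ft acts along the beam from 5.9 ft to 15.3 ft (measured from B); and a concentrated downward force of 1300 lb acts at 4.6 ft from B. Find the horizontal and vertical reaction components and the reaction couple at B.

B_x = 0, B_y = 6989 lb, M_B = 76490 lb·ft

Resultant of the distributed load: 206.3 × 9.4 = 1939.22 lb at 10.6 ft from B.
ΣF_x = 0: B_x = 0.
ΣF_y = 0: B_y − 1850 − 1900 − 206.3·9.4 − 1300 = 0 → B_y = 6989 lb.
ΣM about B: M_B − 1850·11.7 − 1900·14.9 − (206.3·9.4)·10.6 − 1300·4.6 = 0 → M_B = 76490 lb·ft.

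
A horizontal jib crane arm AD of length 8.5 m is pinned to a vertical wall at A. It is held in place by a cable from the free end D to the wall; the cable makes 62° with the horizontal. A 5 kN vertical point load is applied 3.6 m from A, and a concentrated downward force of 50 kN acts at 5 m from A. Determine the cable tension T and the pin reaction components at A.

T = 35.71 kN, A_x = 16.76 kN, A_y = 23.47 kN

ΣM about A: T·sin62°·8.5 − 5·3.6 − 50·5 = 0 → T = 268/(8.5·0.882948) = 35.7093 ≈ 35.71 kN.
ΣF_x = 0: A_x − T·cos62° = 0 → A_x = 35.7093 × 0.469472 = 16.76 kN.
ΣF_y = 0: A_y + T·sin62° − 5 − 50 = 0 → A_y = 55 − 35.7093 × 0.882948 = 23.47 kN.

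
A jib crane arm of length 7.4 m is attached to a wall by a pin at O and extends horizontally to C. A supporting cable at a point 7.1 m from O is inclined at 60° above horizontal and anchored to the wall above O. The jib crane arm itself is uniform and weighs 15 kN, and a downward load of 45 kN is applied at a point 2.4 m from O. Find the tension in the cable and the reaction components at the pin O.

ΣM about O: T·sin60°·7.1 − 15·3.7 − 45·2.4 = 0 → T = 163.5/(7.1·0.866025) = 26.5907 ≈ 26.59 kN.
ΣF_x = 0: O_x − T·cos60° = 0 → O_x = 26.5907 × 0.5 = 13.30 kN.
ΣF_y = 0: O_y + T·sin60° − 15 − 45 = 0 → O_y = 60 − 26.5907 × 0.866025 = 36.97 kN.

T = 26.59 kN, O_x = 13.30 kN, O_y = 36.97 kN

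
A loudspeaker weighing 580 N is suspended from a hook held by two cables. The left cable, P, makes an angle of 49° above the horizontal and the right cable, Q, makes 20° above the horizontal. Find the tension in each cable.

ΣF_x = 0: −T_P·cos49° + T_Q·cos20° = 0 → T_Q = 0.698163·T_P.
ΣF_y = 0: T_P·sin49° + T_Q·sin20° = 580.
Substitute: T_P·(0.75471 + 0.698163·0.34202) = 580 → T_P = 583.797 ≈ 583.8 N.
Then T_Q = 0.698163 × 583.797 = 407.6 N.

T_P = 583.8 N, T_Q = 407.6 N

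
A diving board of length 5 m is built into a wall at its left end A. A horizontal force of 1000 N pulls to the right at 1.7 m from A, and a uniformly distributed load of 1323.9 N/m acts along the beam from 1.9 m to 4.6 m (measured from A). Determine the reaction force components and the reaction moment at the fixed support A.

Resultant of the distributed load: 1323.9 × 2.7 = 3574.53 N at 3.25 m from A.
ΣF_x = 0: A_x + 1000 = 0 → A_x = -1000 N.
ΣF_y = 0: A_y − 1323.9·2.7 = 0 → A_y = 3575 N.
ΣM about A: M_A − (1323.9·2.7)·3.25 = 0 → M_A = 11620 N·m.

A_x = -1000 N, A_y = 3575 N, M_A = 11620 N·m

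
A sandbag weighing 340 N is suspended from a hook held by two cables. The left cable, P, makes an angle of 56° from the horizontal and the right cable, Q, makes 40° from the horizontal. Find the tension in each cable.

ΣF_x = 0: −T_P·cos56° + T_Q·cos40° = 0 → T_Q = 0.729974·T_P.
ΣF_y = 0: T_P·sin56° + T_Q·sin40° = 340.
Substitute: T_P·(0.829038 + 0.729974·0.642788) = 340 → T_P = 261.89 ≈ 261.9 N.
Then T_Q = 0.729974 × 261.89 = 191.2 N.

T_P = 261.9 N, T_Q = 191.2 N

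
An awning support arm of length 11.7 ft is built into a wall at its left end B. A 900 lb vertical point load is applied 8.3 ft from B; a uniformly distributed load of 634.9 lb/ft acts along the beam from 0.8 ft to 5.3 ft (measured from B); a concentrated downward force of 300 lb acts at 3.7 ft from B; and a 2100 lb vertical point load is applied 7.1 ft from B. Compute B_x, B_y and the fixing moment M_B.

Resultant of the distributed load: 634.9 × 4.5 = 2857.05 lb at 3.05 ft from B.
ΣF_x = 0: B_x = 0.
ΣF_y = 0: B_y − 900 − 634.9·4.5 − 300 − 2100 = 0 → B_y = 6157 lb.
ΣM about B: M_B − 900·8.3 − (634.9·4.5)·3.05 − 300·3.7 − 2100·7.1 = 0 → M_B = 32200 lb·ft.

B_x = 0, B_y = 6157 lb, M_B = 32200 lb·ft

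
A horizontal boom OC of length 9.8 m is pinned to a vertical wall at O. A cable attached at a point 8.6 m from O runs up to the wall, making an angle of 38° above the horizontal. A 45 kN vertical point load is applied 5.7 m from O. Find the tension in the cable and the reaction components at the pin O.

T = 48.44 kN, O_x = 38.18 kN, O_y = 15.17 kN

ΣM about O: T·sin38°·8.6 − 45·5.7 = 0 → T = 256.5/(8.6·0.615661) = 48.4448 ≈ 48.44 kN.
ΣF_x = 0: O_x − T·cos38° = 0 → O_x = 48.4448 × 0.788011 = 38.18 kN.
ΣF_y = 0: O_y + T·sin38° − 45 = 0 → O_y = 45 − 48.4448 × 0.615661 = 15.17 kN.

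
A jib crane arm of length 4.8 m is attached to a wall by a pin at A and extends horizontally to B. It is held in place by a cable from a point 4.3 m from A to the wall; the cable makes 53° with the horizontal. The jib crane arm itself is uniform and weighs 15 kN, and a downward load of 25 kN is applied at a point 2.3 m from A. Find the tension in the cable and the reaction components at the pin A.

ΣM about A: T·sin53°·4.3 − 15·2.4 − 25·2.3 = 0 → T = 93.5/(4.3·0.798636) = 27.2267 ≈ 27.23 kN.
ΣF_x = 0: A_x − T·cos53° = 0 → A_x = 27.2267 × 0.601815 = 16.39 kN.
ΣF_y = 0: A_y + T·sin53° − 15 − 25 = 0 → A_y = 40 − 27.2267 × 0.798636 = 18.26 kN.

T = 27.23 kN, A_x = 16.39 kN, A_y = 18.26 kN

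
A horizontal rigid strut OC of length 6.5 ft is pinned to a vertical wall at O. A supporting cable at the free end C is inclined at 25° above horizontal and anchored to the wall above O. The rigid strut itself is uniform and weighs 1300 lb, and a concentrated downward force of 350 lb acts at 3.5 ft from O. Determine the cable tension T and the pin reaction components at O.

ΣM about O: T·sin25°·6.5 − 1300·3.25 − 350·3.5 = 0 → T = 5450/(6.5·0.422618) = 1983.97 ≈ 1984 lb.
ΣF_x = 0: O_x − T·cos25° = 0 → O_x = 1983.97 × 0.906308 = 1798 lb.
ΣF_y = 0: O_y + T·sin25° − 1300 − 350 = 0 → O_y = 1650 − 1983.97 × 0.422618 = 811.5 lb.

T = 1984 lb, O_x = 1798 lb, O_y = 811.5 lb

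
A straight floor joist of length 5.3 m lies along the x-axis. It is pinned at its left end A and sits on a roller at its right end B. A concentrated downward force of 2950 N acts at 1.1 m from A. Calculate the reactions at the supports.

A_x = 0, A_y = 2338 N, B_y = 612.3 N

Taking moments about A: B_y·5.3 − 2950·1.1 = 0 → B_y = 3245/5.3 = 612.264 ≈ 612.3 N.
ΣF_y = 0: A_y + 612.264 − 2950 = 0 → A_y = 2338 N.
ΣF_x = 0: no horizontal applied forces, so A_x = 0.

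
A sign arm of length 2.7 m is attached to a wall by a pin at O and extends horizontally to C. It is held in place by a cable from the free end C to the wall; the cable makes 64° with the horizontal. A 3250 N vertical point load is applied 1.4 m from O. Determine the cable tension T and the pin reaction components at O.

T = 1875 N, O_x = 821.9 N, O_y = 1565 N

ΣM about O: T·sin64°·2.7 − 3250·1.4 = 0 → T = 4550/(2.7·0.898794) = 1874.94 ≈ 1875 N.
ΣF_x = 0: O_x − T·cos64° = 0 → O_x = 1874.94 × 0.438371 = 821.9 N.
ΣF_y = 0: O_y + T·sin64° − 3250 = 0 → O_y = 3250 − 1874.94 × 0.898794 = 1565 N.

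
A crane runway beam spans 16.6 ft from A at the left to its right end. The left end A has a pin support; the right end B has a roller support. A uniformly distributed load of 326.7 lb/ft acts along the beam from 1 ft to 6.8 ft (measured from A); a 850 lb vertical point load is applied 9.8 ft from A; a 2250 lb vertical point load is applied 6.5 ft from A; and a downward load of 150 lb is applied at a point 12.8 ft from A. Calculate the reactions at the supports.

Resultant of the distributed load: 326.7 × 5.8 = 1894.86 lb at 3.9 ft from A.
ΣM about A: B_y·16.6 − (326.7·5.8)·3.9 − 850·9.8 − 2250·6.5 − 150·12.8 = 0 → B_y = 32264.954/16.6 = 1943.67 ≈ 1944 lb.
ΣF_y = 0: A_y + 1943.67 − 326.7·5.8 − 850 − 2250 − 150 = 0 → A_y = 3201 lb.
ΣF_x = 0: no horizontal applied forces, so A_x = 0.

A_x = 0, A_y = 3201 lb, B_y = 1944 lb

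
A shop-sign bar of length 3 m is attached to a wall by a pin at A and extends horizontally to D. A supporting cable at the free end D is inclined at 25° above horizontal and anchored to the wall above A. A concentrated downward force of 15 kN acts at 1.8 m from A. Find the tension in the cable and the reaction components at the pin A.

T = 21.30 kN, A_x = 19.30 kN, A_y = 6.000 kN

ΣM about A: T·sin25°·3 − 15·1.8 = 0 → T = 27/(3·0.422618) = 21.2958 ≈ 21.30 kN.
ΣF_x = 0: A_x − T·cos25° = 0 → A_x = 21.2958 × 0.906308 = 19.30 kN.
ΣF_y = 0: A_y + T·sin25° − 15 = 0 → A_y = 15 − 21.2958 × 0.422618 = 6.000 kN.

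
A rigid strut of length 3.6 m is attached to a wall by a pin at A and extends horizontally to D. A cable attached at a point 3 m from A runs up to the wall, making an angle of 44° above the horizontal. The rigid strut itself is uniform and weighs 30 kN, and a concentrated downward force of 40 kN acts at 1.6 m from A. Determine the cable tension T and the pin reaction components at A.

ΣM about A: T·sin44°·3 − 30·1.8 − 40·1.6 = 0 → T = 118/(3·0.694658) = 56.6226 ≈ 56.62 kN.
ΣF_x = 0: A_x − T·cos44° = 0 → A_x = 56.6226 × 0.71934 = 40.73 kN.
ΣF_y = 0: A_y + T·sin44° − 30 − 40 = 0 → A_y = 70 − 56.6226 × 0.694658 = 30.67 kN.

T = 56.62 kN, A_x = 40.73 kN, A_y = 30.67 kN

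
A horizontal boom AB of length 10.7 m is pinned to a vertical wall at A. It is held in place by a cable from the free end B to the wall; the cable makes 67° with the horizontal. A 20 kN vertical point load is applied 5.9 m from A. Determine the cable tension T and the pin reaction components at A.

ΣM about A: T·sin67°·10.7 − 20·5.9 = 0 → T = 118/(10.7·0.920505) = 11.9804 ≈ 11.98 kN.
ΣF_x = 0: A_x − T·cos67° = 0 → A_x = 11.9804 × 0.390731 = 4.681 kN.
ΣF_y = 0: A_y + T·sin67° − 20 = 0 → A_y = 20 − 11.9804 × 0.920505 = 8.972 kN.

T = 11.98 kN, A_x = 4.681 kN, A_y = 8.972 kN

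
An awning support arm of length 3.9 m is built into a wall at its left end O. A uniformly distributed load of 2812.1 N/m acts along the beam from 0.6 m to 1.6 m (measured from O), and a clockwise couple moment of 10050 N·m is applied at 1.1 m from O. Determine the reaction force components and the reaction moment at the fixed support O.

Resultant of the distributed load: 2812.1 × 1 = 2812.1 N at 1.1 m from O.
ΣF_x = 0: O_x = 0.
ΣF_y = 0: O_y − 2812.1·1 = 0 → O_y = 2812 N.
ΣM about O: M_O − (2812.1·1)·1.1 − 10050 = 0 → M_O = 13140 N·m.

O_x = 0, O_y = 2812 N, M_O = 13140 N·m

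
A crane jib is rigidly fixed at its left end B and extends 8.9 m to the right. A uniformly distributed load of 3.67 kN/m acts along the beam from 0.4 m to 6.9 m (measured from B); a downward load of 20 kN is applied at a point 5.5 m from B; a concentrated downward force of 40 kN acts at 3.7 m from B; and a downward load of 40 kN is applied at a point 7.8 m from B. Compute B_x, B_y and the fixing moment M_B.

B_x = 0, B_y = 123.9 kN, M_B = 657.1 kN·m

Resultant of the distributed load: 3.67 × 6.5 = 23.855 kN at 3.65 m from B.
ΣF_x = 0: B_x = 0.
ΣF_y = 0: B_y − 3.67·6.5 − 20 − 40 − 40 = 0 → B_y = 123.9 kN.
ΣM about B: M_B − (3.67·6.5)·3.65 − 20·5.5 − 40·3.7 − 40·7.8 = 0 → M_B = 657.1 kN·m.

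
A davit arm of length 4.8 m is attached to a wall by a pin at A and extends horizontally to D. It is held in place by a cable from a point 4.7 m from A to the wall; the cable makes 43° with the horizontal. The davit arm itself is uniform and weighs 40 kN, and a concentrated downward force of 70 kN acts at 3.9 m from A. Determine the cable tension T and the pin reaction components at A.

T = 115.1 kN, A_x = 84.19 kN, A_y = 31.49 kN

ΣM about A: T·sin43°·4.7 − 40·2.4 − 70·3.9 = 0 → T = 369/(4.7·0.681998) = 115.119 ≈ 115.1 kN.
ΣF_x = 0: A_x − T·cos43° = 0 → A_x = 115.119 × 0.731354 = 84.19 kN.
ΣF_y = 0: A_y + T·sin43° − 40 − 70 = 0 → A_y = 110 − 115.119 × 0.681998 = 31.49 kN.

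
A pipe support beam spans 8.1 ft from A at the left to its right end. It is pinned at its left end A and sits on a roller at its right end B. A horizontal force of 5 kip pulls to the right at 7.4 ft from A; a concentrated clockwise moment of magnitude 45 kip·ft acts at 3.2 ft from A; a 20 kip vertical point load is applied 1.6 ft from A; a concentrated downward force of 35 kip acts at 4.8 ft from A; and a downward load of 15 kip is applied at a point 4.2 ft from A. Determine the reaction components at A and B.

A_x = -5.000 kip, A_y = 31.98 kip, B_y = 38.02 kip

Taking moments about A: B_y·8.1 − 45 − 20·1.6 − 35·4.8 − 15·4.2 = 0 → B_y = 308/8.1 = 38.0247 ≈ 38.02 kip.
ΣF_y = 0: A_y + 38.0247 − 20 − 35 − 15 = 0 → A_y = 31.98 kip.
ΣF_x = 0: A_x + 5 = 0 → A_x = -5.000 kip.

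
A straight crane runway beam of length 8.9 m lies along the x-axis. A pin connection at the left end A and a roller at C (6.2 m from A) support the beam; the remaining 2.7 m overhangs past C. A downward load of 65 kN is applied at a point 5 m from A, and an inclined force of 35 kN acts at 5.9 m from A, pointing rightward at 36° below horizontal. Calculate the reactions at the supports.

Taking moments about A: C_y·6.2 − 65·5 − 35·sin36°·5.9 = 0 → C_y = 446.378/6.2 = 71.9965 ≈ 72.00 kN.
ΣF_y = 0: A_y + 71.9965 − 65 − 35·sin36° = 0 → A_y = 13.58 kN.
ΣF_x = 0: A_x + 35·cos36° = 0 → A_x = -28.32 kN.

A_x = -28.32 kN, A_y = 13.58 kN, C_y = 72.00 kN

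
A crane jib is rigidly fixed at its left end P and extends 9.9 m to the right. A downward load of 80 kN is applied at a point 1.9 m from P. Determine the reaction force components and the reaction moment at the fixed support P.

P_x = 0, P_y = 80.00 kN, M_P = 152.0 kN·m

ΣF_x = 0: P_x = 0.
ΣF_y = 0: P_y − 80 = 0 → P_y = 80.00 kN.
ΣM about P: M_P − 80·1.9 = 0 → M_P = 152.0 kN·m.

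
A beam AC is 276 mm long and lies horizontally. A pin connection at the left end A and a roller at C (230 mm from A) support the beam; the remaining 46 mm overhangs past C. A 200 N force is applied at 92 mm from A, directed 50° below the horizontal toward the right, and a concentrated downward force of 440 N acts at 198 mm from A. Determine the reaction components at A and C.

A_x = -128.6 N, A_y = 153.1 N, C_y = 440.1 N

ΣM about A: C_y·230 − 200·sin50°·92 − 440·198 = 0 → C_y = 101215/230 = 440.065 ≈ 440.1 N.
ΣF_y = 0: A_y + 440.065 − 200·sin50° − 440 = 0 → A_y = 153.1 N.
ΣF_x = 0: A_x + 200·cos50° = 0 → A_x = -128.6 N.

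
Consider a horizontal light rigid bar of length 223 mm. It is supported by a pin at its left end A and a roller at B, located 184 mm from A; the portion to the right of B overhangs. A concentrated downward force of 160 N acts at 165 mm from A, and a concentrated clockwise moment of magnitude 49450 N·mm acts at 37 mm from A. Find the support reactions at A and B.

Moments about A: B_y·184 − 160·165 − 49450 = 0 → B_y = 75850/184 = 412.228 ≈ 412.2 N.
ΣF_y = 0: A_y + 412.228 − 160 = 0 → A_y = -252.2 N.
ΣF_x = 0: no horizontal applied forces, so A_x = 0.

A_x = 0, A_y = -252.2 N, B_y = 412.2 N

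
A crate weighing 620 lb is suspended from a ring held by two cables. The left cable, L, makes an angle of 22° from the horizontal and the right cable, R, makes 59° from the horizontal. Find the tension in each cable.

T_L = 323.3 lb, T_R = 582.0 lb

ΣF_x = 0: −T_L·cos22° + T_R·cos59° = 0 → T_R = 1.80022·T_L.
ΣF_y = 0: T_L·sin22° + T_R·sin59° = 620.
Substitute: T_L·(0.374607 + 1.80022·0.857167) = 620 → T_L = 323.305 ≈ 323.3 lb.
Then T_R = 1.80022 × 323.305 = 582.0 lb.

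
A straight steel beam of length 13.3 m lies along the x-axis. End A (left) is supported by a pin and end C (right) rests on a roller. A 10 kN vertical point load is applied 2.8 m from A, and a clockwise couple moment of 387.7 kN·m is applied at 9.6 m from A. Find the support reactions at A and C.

A_x = 0, A_y = -21.26 kN, C_y = 31.26 kN

Taking moments about A: C_y·13.3 − 10·2.8 − 387.7 = 0 → C_y = 415.7/13.3 = 31.2556 ≈ 31.26 kN.
ΣF_y = 0: A_y + 31.2556 − 10 = 0 → A_y = -21.26 kN.
ΣF_x = 0: no horizontal applied forces, so A_x = 0.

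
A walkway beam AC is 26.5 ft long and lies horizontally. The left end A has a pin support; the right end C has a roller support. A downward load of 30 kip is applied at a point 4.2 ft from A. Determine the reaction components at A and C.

Taking moments about A: C_y·26.5 − 30·4.2 = 0 → C_y = 126/26.5 = 4.75472 ≈ 4.755 kip.
ΣF_y = 0: A_y + 4.75472 − 30 = 0 → A_y = 25.25 kip.
ΣF_x = 0: no horizontal applied forces, so A_x = 0.

A_x = 0, A_y = 25.25 kip, C_y = 4.755 kip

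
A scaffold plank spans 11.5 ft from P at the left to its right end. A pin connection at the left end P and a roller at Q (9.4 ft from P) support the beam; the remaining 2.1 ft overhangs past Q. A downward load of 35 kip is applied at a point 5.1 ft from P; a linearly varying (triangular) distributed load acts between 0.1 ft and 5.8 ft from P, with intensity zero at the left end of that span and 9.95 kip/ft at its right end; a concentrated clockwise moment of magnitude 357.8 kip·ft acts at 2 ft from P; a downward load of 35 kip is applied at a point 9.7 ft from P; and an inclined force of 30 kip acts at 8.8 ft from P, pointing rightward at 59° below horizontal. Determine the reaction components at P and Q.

P_x = -15.45 kip, P_y = -4.937 kip, Q_y = 129.0 kip

Resultant of the triangular load: ½ × 9.95 × 5.7 = 28.3575 kip, acting at 3.9 ft from P (one-third of the span from the peak).
Moments about P: Q_y·9.4 − 35·5.1 − (½·9.95·5.7)·3.9 − 357.8 − 35·9.7 − 30·sin59°·8.8 = 0 → Q_y = 1212.69/9.4 = 129.01 ≈ 129.0 kip.
ΣF_y = 0: P_y + 129.01 − 35 − ½·9.95·5.7 − 35 − 30·sin59° = 0 → P_y = -4.937 kip.
ΣF_x = 0: P_x + 30·cos59° = 0 → P_x = -15.45 kip.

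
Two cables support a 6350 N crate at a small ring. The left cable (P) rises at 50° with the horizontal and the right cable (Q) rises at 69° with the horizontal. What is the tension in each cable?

T_P = 2602 N, T_Q = 4667 N

ΣF_x = 0: −T_P·cos50° + T_Q·cos69° = 0 → T_Q = 1.79365·T_P.
ΣF_y = 0: T_P·sin50° + T_Q·sin69° = 6350.
Substitute: T_P·(0.766044 + 1.79365·0.93358) = 6350 → T_P = 2601.86 ≈ 2602 N.
Then T_Q = 1.79365 × 2601.86 = 4667 N.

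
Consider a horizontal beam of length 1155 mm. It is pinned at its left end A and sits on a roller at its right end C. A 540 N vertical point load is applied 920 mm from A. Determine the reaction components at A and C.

A_x = 0, A_y = 109.9 N, C_y = 430.1 N

Taking moments about A: C_y·1155 − 540·920 = 0 → C_y = 496800/1155 = 430.13 ≈ 430.1 N.
ΣF_y = 0: A_y + 430.13 − 540 = 0 → A_y = 109.9 N.
ΣF_x = 0: no horizontal applied forces, so A_x = 0.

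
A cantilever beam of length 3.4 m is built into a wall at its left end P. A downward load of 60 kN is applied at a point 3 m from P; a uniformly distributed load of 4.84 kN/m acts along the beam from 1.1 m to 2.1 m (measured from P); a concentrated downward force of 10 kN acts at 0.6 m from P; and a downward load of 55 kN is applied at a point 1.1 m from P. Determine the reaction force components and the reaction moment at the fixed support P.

Resultant of the distributed load: 4.84 × 1 = 4.84 kN at 1.6 m from P.
ΣF_x = 0: P_x = 0.
ΣF_y = 0: P_y − 60 − 4.84·1 − 10 − 55 = 0 → P_y = 129.8 kN.
ΣM about P: M_P − 60·3 − (4.84·1)·1.6 − 10·0.6 − 55·1.1 = 0 → M_P = 254.2 kN·m.

P_x = 0, P_y = 129.8 kN, M_P = 254.2 kN·m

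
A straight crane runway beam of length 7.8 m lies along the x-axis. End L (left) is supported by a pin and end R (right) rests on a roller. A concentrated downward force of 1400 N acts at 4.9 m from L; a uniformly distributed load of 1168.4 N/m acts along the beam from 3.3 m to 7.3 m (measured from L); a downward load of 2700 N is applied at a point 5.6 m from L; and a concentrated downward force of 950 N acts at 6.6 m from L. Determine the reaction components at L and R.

Resultant of the distributed load: 1168.4 × 4 = 4673.6 N at 5.3 m from L.
Moments about L: R_y·7.8 − 1400·4.9 − (1168.4·4)·5.3 − 2700·5.6 − 950·6.6 = 0 → R_y = 53020.08/7.8 = 6797.45 ≈ 6797 N.
ΣF_y = 0: L_y + 6797.45 − 1400 − 1168.4·4 − 2700 − 950 = 0 → L_y = 2926 N.
ΣF_x = 0: no horizontal applied forces, so L_x = 0.

L_x = 0, L_y = 2926 N, R_y = 6797 N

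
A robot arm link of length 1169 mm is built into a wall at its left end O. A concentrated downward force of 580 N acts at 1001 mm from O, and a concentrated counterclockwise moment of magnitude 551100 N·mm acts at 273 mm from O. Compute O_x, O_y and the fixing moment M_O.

ΣF_x = 0: O_x = 0.
ΣF_y = 0: O_y − 580 = 0 → O_y = 580.0 N.
ΣM about O: M_O − 580·1001 + 551100 = 0 → M_O = 29480 N·mm.

O_x = 0, O_y = 580.0 N, M_O = 29480 N·mm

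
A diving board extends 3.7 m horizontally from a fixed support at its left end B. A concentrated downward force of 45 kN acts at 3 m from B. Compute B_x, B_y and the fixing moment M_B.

ΣF_x = 0: B_x = 0.
ΣF_y = 0: B_y − 45 = 0 → B_y = 45.00 kN.
ΣM about B: M_B − 45·3 = 0 → M_B = 135.0 kN·m.

B_x = 0, B_y = 45.00 kN, M_B = 135.0 kN·m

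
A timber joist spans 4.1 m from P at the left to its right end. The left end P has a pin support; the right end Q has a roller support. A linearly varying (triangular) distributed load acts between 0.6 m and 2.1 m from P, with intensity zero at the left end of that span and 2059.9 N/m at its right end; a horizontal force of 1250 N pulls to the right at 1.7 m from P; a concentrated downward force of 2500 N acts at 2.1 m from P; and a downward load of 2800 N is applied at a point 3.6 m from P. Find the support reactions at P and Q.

P_x = -1250 N, P_y = 2503 N, Q_y = 4342 N

Resultant of the triangular load: ½ × 2059.9 × 1.5 = 1544.925 N, acting at 1.6 m from P (one-third of the span from the peak).
Taking moments about P: Q_y·4.1 − (½·2059.9·1.5)·1.6 − 2500·2.1 − 2800·3.6 = 0 → Q_y = 17801.88/4.1 = 4341.92 ≈ 4342 N.
ΣF_y = 0: P_y + 4341.92 − ½·2059.9·1.5 − 2500 − 2800 = 0 → P_y = 2503 N.
ΣF_x = 0: P_x + 1250 = 0 → P_x = -1250 N.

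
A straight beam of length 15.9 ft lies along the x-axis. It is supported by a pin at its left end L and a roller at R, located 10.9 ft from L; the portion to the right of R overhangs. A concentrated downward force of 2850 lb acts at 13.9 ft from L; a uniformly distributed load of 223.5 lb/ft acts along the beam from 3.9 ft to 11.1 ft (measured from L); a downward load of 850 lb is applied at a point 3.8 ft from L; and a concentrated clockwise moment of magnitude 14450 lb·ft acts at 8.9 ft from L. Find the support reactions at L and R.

L_x = 0, L_y = -1054 lb, R_y = 6364 lb

Resultant of the distributed load: 223.5 × 7.2 = 1609.2 lb at 7.5 ft from L.
ΣM about L: R_y·10.9 − 2850·13.9 − (223.5·7.2)·7.5 − 850·3.8 − 14450 = 0 → R_y = 69364/10.9 = 6363.67 ≈ 6364 lb.
ΣF_y = 0: L_y + 6363.67 − 2850 − 223.5·7.2 − 850 = 0 → L_y = -1054 lb.
ΣF_x = 0: no horizontal applied forces, so L_x = 0.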